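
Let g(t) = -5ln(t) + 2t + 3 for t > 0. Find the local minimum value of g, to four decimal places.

3.4185

g'(t) = -5/t + 2 = 0 gives t = 5/2.
g''(t) = 5/t², which is positive for t > 0, so this is a local minimum.
g(5/2) = -5·ln(5/2) + 5 + 3 ≈ 3.4185.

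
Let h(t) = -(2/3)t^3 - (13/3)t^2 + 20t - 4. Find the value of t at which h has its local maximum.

5/3

Critical points: h'(t) = -2t^2 - (26/3)t + 20 vanishes at t = -6, 5/3.
Since h''(t) = -4t - 26/3, we get h''(-6) = 46/3 > 0 ⇒ local minimum; h''(5/3) = -46/3 < 0 ⇒ local maximum.
Thus h has its local maximum at t = 5/3, with value 1151/81.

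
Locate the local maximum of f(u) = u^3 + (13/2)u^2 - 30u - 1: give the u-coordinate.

Critical points: f'(u) = 3u^2 + 13u - 30 vanishes at u = -6, 5/3.
Second-derivative test with f''(u) = 6u + 13: f''(-6) = -23 < 0 ⇒ local maximum; f''(5/3) = 23 > 0 ⇒ local minimum.
So the local maximum value is f(-6) = 197.

-6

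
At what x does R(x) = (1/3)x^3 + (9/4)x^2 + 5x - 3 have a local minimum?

-2

R'(x) = x^2 + (9/2)x + 5 = 0 at x = -5/2, -2.
Since R''(x) = 2x + 9/2, we get R''(-5/2) = -1/2 < 0 ⇒ local maximum; R''(-2) = 1/2 > 0 ⇒ local minimum.
Thus R has its local minimum at x = -2, with value -20/3.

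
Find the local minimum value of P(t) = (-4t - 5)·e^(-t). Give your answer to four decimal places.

P'(t) = (-4)·e^(-t) + (-4t - 5)·(-1)·e^(-t) = (4t + 1)·e^(-t). Since e^(-t) > 0, the only critical point is t = -1/4.
P''(-1/4) has the same sign as 4 > 0, so this is a local minimum.
P(-1/4) = (-4)·e^(1/4) ≈ -5.1361.

-5.1361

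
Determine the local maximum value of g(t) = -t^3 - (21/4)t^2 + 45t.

Critical points: g'(t) = -3t^2 - (21/2)t + 45 vanishes at t = -6, 5/2.
Second-derivative test with g''(t) = -6t - 21/2: g''(-6) = 51/2 > 0 ⇒ local minimum; g''(5/2) = -51/2 < 0 ⇒ local maximum.
The local maximum is g(5/2) = 1025/16.

1025/16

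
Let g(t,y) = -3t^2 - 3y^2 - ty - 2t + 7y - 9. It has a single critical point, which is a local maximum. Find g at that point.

-142/35

∂g/∂t = -6t - y - 2 = 0 and ∂g/∂y = -t - 6y + 7 = 0, so (t, y) = (-19/35, 44/35).
The Hessian has g_{tt} = -6, g_{yy} = -6, g_{ty} = -1, giving D = 35 > 0 with g_{tt} < 0, so the point is a local maximum.
g(-19/35, 44/35) = -142/35.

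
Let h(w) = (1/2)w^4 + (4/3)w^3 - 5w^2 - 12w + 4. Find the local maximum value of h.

h'(w) = 2w^3 + 4w^2 - 10w - 12. Setting h'(w) = 0 gives w ∈ {-3, -1, 2}.
Second-derivative test with h''(w) = 6w^2 + 8w - 10: h''(-3) = 20 > 0 ⇒ local minimum; h''(-1) = -12 < 0 ⇒ local maximum; h''(2) = 30 > 0 ⇒ local minimum.
So the local maximum value is h(-1) = 61/6.

61/6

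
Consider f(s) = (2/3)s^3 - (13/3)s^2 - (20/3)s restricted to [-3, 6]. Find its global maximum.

Differentiating, f'(s) = 2s^2 - (26/3)s - 20/3; which vanishes at s = -2/3 and s = 5.
Compare values at every candidate in [-3, 6]: f(-3) = -37, f(-2/3) = 188/81, f(5) = -175/3, f(6) = -52.
So the maximum is f(-2/3) = 188/81.

188/81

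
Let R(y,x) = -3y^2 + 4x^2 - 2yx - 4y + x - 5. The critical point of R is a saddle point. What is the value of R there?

∂R/∂y = -6y - 2x - 4 = 0 and ∂R/∂x = -2y + 8x + 1 = 0, so (y, x) = (-15/26, -7/26).
The Hessian has R_{yy} = -6, R_{xx} = 8, R_{yx} = -2, giving D = -52 < 0, so the point is a saddle point.
R(-15/26, -7/26) = -207/52.

-207/52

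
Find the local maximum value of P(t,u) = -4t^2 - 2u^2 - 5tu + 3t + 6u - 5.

37/7

∂P/∂t = -8t - 5u + 3 = 0 and ∂P/∂u = -5t - 4u + 6 = 0, so (t, u) = (-18/7, 33/7).
The Hessian has P_{tt} = -8, P_{uu} = -4, P_{tu} = -5, giving D = 7 > 0 with P_{tt} < 0, so the point is a local maximum.
P(-18/7, 33/7) = 37/7.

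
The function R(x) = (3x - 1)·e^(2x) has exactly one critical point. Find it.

R'(x) = 3·e^(2x) + (3x - 1)·2·e^(2x) = (6x + 1)·e^(2x). Since e^(2x) > 0, the only critical point is x = -1/6.
R''(-1/6) has the same sign as 6 > 0, so this is a local minimum.
R(-1/6) = (-3/2)·e^(-1/3) ≈ -1.0748.

-1/6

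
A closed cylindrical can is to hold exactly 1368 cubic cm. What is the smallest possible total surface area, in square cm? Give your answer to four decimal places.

With radius r and height h, πr²h = 1368 so h = 1368/(πr²), and S(r) = 2πr² + 2πrh = 2πr² + 2·1368/r.
S'(r) = 4πr − 2·1368/r² = 0 ⇒ r³ = 1368/(2π), so r ≈ 6.0159 and h = 2r ≈ 12.0318.
S''(r) = 4π + 4·1368/r³ > 0, so this is the minimum; S ≈ 682.1899.

682.1899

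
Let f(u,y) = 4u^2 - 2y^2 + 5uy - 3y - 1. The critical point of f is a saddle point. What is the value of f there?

-7/19

∂f/∂u = 8u + 5y = 0 and ∂f/∂y = 5u - 4y - 3 = 0, so (u, y) = (5/19, -8/19).
The Hessian has f_{uu} = 8, f_{yy} = -4, f_{uy} = 5, giving D = -57 < 0, so the point is a saddle point.
f(5/19, -8/19) = -7/19.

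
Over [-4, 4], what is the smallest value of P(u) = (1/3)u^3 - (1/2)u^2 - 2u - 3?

The derivative is u^2 - u - 2, which vanishes at u = -1 and u = 2.
Candidates: P(-4) = -73/3, P(-1) = -11/6, P(2) = -19/3, P(4) = 7/3.
Hence the absolute minimum is -73/3 at u = -4.

-73/3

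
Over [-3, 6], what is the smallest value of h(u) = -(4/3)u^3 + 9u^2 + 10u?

-31/12

The derivative is -4u^2 + 18u + 10, which vanishes at u = -1/2 and u = 5.
Compare values at every candidate in [-3, 6]: h(-3) = 87, h(-1/2) = -31/12, h(5) = 325/3, h(6) = 96.
The minimum over the interval is -31/12, attained at u = -1/2.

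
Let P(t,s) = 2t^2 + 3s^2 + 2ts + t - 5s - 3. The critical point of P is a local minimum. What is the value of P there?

∂P/∂t = 4t + 2s + 1 = 0 and ∂P/∂s = 2t + 6s - 5 = 0, so (t, s) = (-4/5, 11/10).
The Hessian has P_{tt} = 4, P_{ss} = 6, P_{ts} = 2, giving D = 20 > 0 with P_{tt} > 0, so the point is a local minimum.
P(-4/5, 11/10) = -123/20.

-123/20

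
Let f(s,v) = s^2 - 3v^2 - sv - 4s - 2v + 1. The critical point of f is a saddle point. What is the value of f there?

∂f/∂s = 2s - v - 4 = 0 and ∂f/∂v = -s - 6v - 2 = 0, so (s, v) = (22/13, -8/13).
The Hessian has f_{ss} = 2, f_{vv} = -6, f_{sv} = -1, giving D = -13 < 0, so the point is a saddle point.
f(22/13, -8/13) = -23/13.

-23/13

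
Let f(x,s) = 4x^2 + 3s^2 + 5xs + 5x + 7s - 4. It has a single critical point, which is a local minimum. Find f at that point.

-188/23

∂f/∂x = 8x + 5s + 5 = 0 and ∂f/∂s = 5x + 6s + 7 = 0, so (x, s) = (5/23, -31/23).
The Hessian has f_{xx} = 8, f_{ss} = 6, f_{xs} = 5, giving D = 23 > 0 with f_{xx} > 0, so the point is a local minimum.
f(5/23, -31/23) = -188/23.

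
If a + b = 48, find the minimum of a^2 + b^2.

With a + b = 48, a^2 + b^2 = a^2 + (48 − a)^2.
The derivative 2a − 2(48 − a) = 4a − 96 vanishes at a = 24; second derivative 4 > 0, a minimum.
The minimum is 2·(24)^2 = 1152.

1152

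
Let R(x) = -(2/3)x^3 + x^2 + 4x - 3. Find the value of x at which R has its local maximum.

Critical points: R'(x) = -2x^2 + 2x + 4 vanishes at x = -1, 2.
R''(x) = -4x + 2. R''(-1) = 6 > 0 ⇒ local minimum; R''(2) = -6 < 0 ⇒ local maximum.
Thus R has its local maximum at x = 2, with value 11/3.

2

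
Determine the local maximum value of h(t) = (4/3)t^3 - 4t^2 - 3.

h'(t) = 4t^2 - 8t = 0 at t = 0, 2.
h''(t) = 8t - 8. h''(0) = -8 < 0 ⇒ local maximum; h''(2) = 8 > 0 ⇒ local minimum.
The local maximum is h(0) = -3.

-3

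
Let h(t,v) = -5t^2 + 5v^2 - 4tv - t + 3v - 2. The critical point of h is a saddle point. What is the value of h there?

∂h/∂t = -10t - 4v - 1 = 0 and ∂h/∂v = -4t + 10v + 3 = 0, so (t, v) = (1/58, -17/58).
The Hessian has h_{tt} = -10, h_{vv} = 10, h_{tv} = -4, giving D = -116 < 0, so the point is a saddle point.
h(1/58, -17/58) = -71/29.

-71/29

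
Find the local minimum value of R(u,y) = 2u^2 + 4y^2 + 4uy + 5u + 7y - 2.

-45/8

∂R/∂u = 4u + 4y + 5 = 0 and ∂R/∂y = 4u + 8y + 7 = 0, so (u, y) = (-3/4, -1/2).
The Hessian has R_{uu} = 4, R_{yy} = 8, R_{uy} = 4, giving D = 16 > 0 with R_{uu} > 0, so the point is a local minimum.
R(-3/4, -1/2) = -45/8.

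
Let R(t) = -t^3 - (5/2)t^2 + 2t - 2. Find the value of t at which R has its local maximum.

1/3

R'(t) = -3t^2 - 5t + 2. Setting R'(t) = 0 gives t ∈ {-2, 1/3}.
Since R''(t) = -6t - 5, we get R''(-2) = 7 > 0 ⇒ local minimum; R''(1/3) = -7 < 0 ⇒ local maximum.
So the local maximum value is R(1/3) = -89/54.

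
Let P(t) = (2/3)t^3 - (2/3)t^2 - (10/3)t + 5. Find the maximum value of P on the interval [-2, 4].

P'(t) = 2t^2 - (4/3)t - 10/3, which vanishes at t = -1 and t = 5/3.
Compare values at every candidate in [-2, 4]: P(-2) = 11/3, P(-1) = 7, P(5/3) = 55/81, P(4) = 71/3.
Hence the absolute maximum is 71/3 at t = 4.

71/3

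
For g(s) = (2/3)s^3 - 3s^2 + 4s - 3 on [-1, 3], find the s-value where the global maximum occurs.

3

The derivative is 2s^2 - 6s + 4, which vanishes at s = 1 and s = 2.
Candidates: g(-1) = -32/3,  g(1) = -4/3,  g(2) = -5/3,  g(3) = 0.
The maximum over the interval is 0, attained at s = 3.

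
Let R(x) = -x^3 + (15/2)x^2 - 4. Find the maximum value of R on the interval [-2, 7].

Differentiating, R'(x) = -3x^2 + 15x; which vanishes at x = 0 and x = 5.
Candidates: R(-2) = 34, R(0) = -4, R(5) = 117/2, R(7) = 41/2.
The maximum over the interval is 117/2, attained at x = 5.

117/2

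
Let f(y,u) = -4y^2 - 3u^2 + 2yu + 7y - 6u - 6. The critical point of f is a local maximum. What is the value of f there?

∂f/∂y = -8y + 2u + 7 = 0 and ∂f/∂u = 2y - 6u - 6 = 0, so (y, u) = (15/22, -17/22).
The Hessian has f_{yy} = -8, f_{uu} = -6, f_{yu} = 2, giving D = 44 > 0 with f_{yy} < 0, so the point is a local maximum.
f(15/22, -17/22) = -57/44.

-57/44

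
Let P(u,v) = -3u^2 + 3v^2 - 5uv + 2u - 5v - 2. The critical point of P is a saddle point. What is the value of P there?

∂P/∂u = -6u - 5v + 2 = 0 and ∂P/∂v = -5u + 6v - 5 = 0, so (u, v) = (-13/61, 40/61).
The Hessian has P_{uu} = -6, P_{vv} = 6, P_{uv} = -5, giving D = -61 < 0, so the point is a saddle point.
P(-13/61, 40/61) = -235/61.

-235/61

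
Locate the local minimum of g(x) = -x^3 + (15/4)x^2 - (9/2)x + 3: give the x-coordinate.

g'(x) = -3x^2 + (15/2)x - 9/2. Setting g'(x) = 0 gives x ∈ {1, 3/2}.
Second-derivative test with g''(x) = -6x + 15/2: g''(1) = 3/2 > 0 ⇒ local minimum; g''(3/2) = -3/2 < 0 ⇒ local maximum.
So the local minimum value is g(1) = 5/4.

1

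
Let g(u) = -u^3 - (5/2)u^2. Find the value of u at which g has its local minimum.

g'(u) = -3u^2 - 5u = 0 at u = -5/3, 0.
Second-derivative test with g''(u) = -6u - 5: g''(-5/3) = 5 > 0 ⇒ local minimum; g''(0) = -5 < 0 ⇒ local maximum.
Thus g has its local minimum at u = -5/3, with value -125/54.

-5/3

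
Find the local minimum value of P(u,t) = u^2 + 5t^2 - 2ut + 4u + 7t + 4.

-121/16

∂P/∂u = 2u - 2t + 4 = 0 and ∂P/∂t = -2u + 10t + 7 = 0, so (u, t) = (-27/8, -11/8).
The Hessian has P_{uu} = 2, P_{tt} = 10, P_{ut} = -2, giving D = 16 > 0 with P_{uu} > 0, so the point is a local minimum.
P(-27/8, -11/8) = -121/16.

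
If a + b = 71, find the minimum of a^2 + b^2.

5041/2

With a + b = 71, a^2 + b^2 = a^2 + (71 − a)^2.
The derivative 2a − 2(71 − a) = 4a − 142 vanishes at a = 71/2; second derivative 4 > 0, a minimum.
The minimum is 2·(71/2)^2 = 5041/2.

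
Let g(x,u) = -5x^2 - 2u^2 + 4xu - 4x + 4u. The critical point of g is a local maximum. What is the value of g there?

∂g/∂x = -10x + 4u - 4 = 0 and ∂g/∂u = 4x - 4u + 4 = 0, so (x, u) = (0, 1).
The Hessian has g_{xx} = -10, g_{uu} = -4, g_{xu} = 4, giving D = 24 > 0 with g_{xx} < 0, so the point is a local maximum.
g(0, 1) = 2.

2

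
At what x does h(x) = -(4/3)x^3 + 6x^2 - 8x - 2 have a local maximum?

h'(x) = -4x^2 + 12x - 8. Setting h'(x) = 0 gives x ∈ {1, 2}.
h''(x) = -8x + 12. h''(1) = 4 > 0 ⇒ local minimum; h''(2) = -4 < 0 ⇒ local maximum.
The local maximum is h(2) = -14/3.

2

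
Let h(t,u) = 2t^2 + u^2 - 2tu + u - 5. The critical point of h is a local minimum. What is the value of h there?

-11/2

∂h/∂t = 4t - 2u = 0 and ∂h/∂u = -2t + 2u + 1 = 0, so (t, u) = (-1/2, -1).
The Hessian has h_{tt} = 4, h_{uu} = 2, h_{tu} = -2, giving D = 4 > 0 with h_{tt} > 0, so the point is a local minimum.
h(-1/2, -1) = -11/2.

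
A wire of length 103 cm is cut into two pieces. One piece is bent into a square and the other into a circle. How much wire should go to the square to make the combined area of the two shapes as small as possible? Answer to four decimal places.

57.6902

Let x be the length used for the square. Square side x/4; circle radius (103−x)/(2π).
A(x) = (x/4)² + π·((103−x)/(2π))² = x²/16 + (103−x)²/(4π) for 0 ≤ x ≤ 103. A'(x) = x/8 − (103−x)/(2π) = 0 gives x = 4·103/(π+4) ≈ 57.6902.
A'' = 1/8 + 1/(2π) > 0, so this gives the minimum combined area; x ≈ 57.6902 cm to the square.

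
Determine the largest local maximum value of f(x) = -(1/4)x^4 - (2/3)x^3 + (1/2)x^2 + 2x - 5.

-41/12

f'(x) = -x^3 - 2x^2 + x + 2 = 0 at x = -2, -1, 1.
Since f''(x) = -3x^2 - 4x + 1, we get f''(-2) = -3 < 0 ⇒ local maximum; f''(-1) = 2 > 0 ⇒ local minimum; f''(1) = -6 < 0 ⇒ local maximum.
So the largest local maximum value is f(1) = -41/12.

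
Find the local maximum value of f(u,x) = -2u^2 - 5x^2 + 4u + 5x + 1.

17/4

∂f/∂u = -4u + 4 = 0 and ∂f/∂x = -10x + 5 = 0, so (u, x) = (1, 1/2).
The Hessian has f_{uu} = -4, f_{xx} = -10, f_{ux} = 0, giving D = 40 > 0 with f_{uu} < 0, so the point is a local maximum.
f(1, 1/2) = 17/4.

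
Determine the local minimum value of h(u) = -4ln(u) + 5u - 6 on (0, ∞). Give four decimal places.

h'(u) = -4/u + 5 = 0 gives u = 4/5.
h''(u) = 4/u², which is positive for u > 0, so this is a local minimum.
h(4/5) = -4·ln(4/5) + 4 - 6 ≈ -1.1074.

-1.1074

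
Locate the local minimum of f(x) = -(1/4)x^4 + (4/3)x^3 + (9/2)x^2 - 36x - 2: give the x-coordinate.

3

Critical points: f'(x) = -x^3 + 4x^2 + 9x - 36 vanishes at x = -3, 3, 4.
f''(x) = -3x^2 + 8x + 9. f''(-3) = -42 < 0 ⇒ local maximum; f''(3) = 6 > 0 ⇒ local minimum; f''(4) = -7 < 0 ⇒ local maximum.
Thus f has its local minimum at x = 3, with value -215/4.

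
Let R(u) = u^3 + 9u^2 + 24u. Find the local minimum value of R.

R'(u) = 3u^2 + 18u + 24 = 0 at u = -4, -2.
R''(u) = 6u + 18. R''(-4) = -6 < 0 ⇒ local maximum; R''(-2) = 6 > 0 ⇒ local minimum.
The local minimum is R(-2) = -20.

-20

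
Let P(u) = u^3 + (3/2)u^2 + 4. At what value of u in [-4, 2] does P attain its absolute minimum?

-4

Differentiating, P'(u) = 3u^2 + 3u; which vanishes at u = -1 and u = 0.
Evaluating at the critical points and endpoints: P(-4) = -36, P(-1) = 9/2, P(0) = 4, P(2) = 18.
So the minimum is P(-4) = -36.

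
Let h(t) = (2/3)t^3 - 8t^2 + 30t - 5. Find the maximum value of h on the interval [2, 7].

125/3

h'(t) = 2t^2 - 16t + 30, which vanishes at t = 3 and t = 5.
Compare values at every candidate in [2, 7]: h(2) = 85/3; h(3) = 31; h(5) = 85/3; h(7) = 125/3.
So the maximum is h(7) = 125/3.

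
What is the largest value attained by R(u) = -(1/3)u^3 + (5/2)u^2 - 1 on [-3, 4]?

61/2

R'(u) = -u^2 + 5u, whose only zero in [-3, 4] is u = 0.
Candidates: R(-3) = 61/2; R(0) = -1; R(4) = 53/3.
So the maximum is R(-3) = 61/2.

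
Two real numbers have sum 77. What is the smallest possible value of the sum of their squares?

5929/2

With a + b = 77, a^2 + b^2 = a^2 + (77 − a)^2.
The derivative 2a − 2(77 − a) = 4a − 154 vanishes at a = 77/2; second derivative 4 > 0, a minimum.
The minimum is 2·(77/2)^2 = 5929/2.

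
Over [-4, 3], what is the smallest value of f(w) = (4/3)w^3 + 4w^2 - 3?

Differentiating, f'(w) = 4w^2 + 8w; which vanishes at w = -2 and w = 0.
Candidates: f(-4) = -73/3, f(-2) = 7/3, f(0) = -3, f(3) = 69.
The minimum over the interval is -73/3, attained at w = -4.

-73/3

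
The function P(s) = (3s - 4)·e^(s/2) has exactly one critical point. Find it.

-2/3

Differentiating with the product rule gives P'(s) = ((3/2)s + 1)·e^(s/2). Since e^(s/2) > 0, the only critical point is s = -2/3.
P''(-2/3) has the same sign as 3/2 > 0, so this is a local minimum.
P(-2/3) = (-6)·e^(-1/3) ≈ -4.2992.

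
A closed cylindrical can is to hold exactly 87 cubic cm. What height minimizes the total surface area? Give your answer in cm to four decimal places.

4.8026

With radius r and height h, πr²h = 87 so h = 87/(πr²), and S(r) = 2πr² + 2πrh = 2πr² + 2·87/r.
S'(r) = 4πr − 2·87/r² = 0 ⇒ r³ = 87/(2π), so r ≈ 2.4013 and h = 2r ≈ 4.8026.
S''(r) = 4π + 4·87/r³ > 0, so this is the minimum; S ≈ 108.6911.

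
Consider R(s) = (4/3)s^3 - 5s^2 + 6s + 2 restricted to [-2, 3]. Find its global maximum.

The derivative is 4s^2 - 10s + 6, which vanishes at s = 1 and s = 3/2.
Candidates: R(-2) = -122/3; R(1) = 13/3; R(3/2) = 17/4; R(3) = 11.
So the maximum is R(3) = 11.

11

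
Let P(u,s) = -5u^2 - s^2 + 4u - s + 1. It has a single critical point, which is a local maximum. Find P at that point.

∂P/∂u = -10u + 4 = 0 and ∂P/∂s = -2s - 1 = 0, so (u, s) = (2/5, -1/2).
The Hessian has P_{uu} = -10, P_{ss} = -2, P_{us} = 0, giving D = 20 > 0 with P_{uu} < 0, so the point is a local maximum.
P(2/5, -1/2) = 41/20.

41/20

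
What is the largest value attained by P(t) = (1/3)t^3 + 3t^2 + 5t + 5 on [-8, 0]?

Differentiating, P'(t) = t^2 + 6t + 5; which vanishes at t = -5 and t = -1.
Candidates: P(-8) = -41/3; P(-5) = 40/3; P(-1) = 8/3; P(0) = 5.
The maximum over the interval is 40/3, attained at t = -5.

40/3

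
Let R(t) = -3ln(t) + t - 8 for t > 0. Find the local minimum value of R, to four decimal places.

R'(t) = -3/t + 1 = 0 gives t = 3.
R''(t) = 3/t², which is positive for t > 0, so this is a local minimum.
R(3) = -3·ln(3) + 3 - 8 ≈ -8.2958.

-8.2958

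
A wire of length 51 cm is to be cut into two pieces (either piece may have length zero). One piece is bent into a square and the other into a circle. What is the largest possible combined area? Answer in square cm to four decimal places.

206.9810

Let x be the length used for the square. Square side x/4; circle radius (51−x)/(2π).
A(x) = (x/4)² + π·((51−x)/(2π))² = x²/16 + (51−x)²/(4π) for 0 ≤ x ≤ 51. A'(x) = x/8 − (51−x)/(2π) = 0 gives x = 4·51/(π+4) ≈ 28.5651.
A'' > 0, so the interior critical point is a minimum; the maximum is at an endpoint. A(0) = 206.9810 and A(51) = 162.5625, so the largest area is 206.9810.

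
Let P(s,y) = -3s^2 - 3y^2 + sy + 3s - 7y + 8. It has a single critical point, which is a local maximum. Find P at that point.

∂P/∂s = -6s + y + 3 = 0 and ∂P/∂y = s - 6y - 7 = 0, so (s, y) = (11/35, -39/35).
The Hessian has P_{ss} = -6, P_{yy} = -6, P_{sy} = 1, giving D = 35 > 0 with P_{ss} < 0, so the point is a local maximum.
P(11/35, -39/35) = 433/35.

433/35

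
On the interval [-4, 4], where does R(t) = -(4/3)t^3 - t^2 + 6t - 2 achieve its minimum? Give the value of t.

Differentiating, R'(t) = -4t^2 - 2t + 6; which vanishes at t = -3/2 and t = 1.
Compare values at every candidate in [-4, 4]: R(-4) = 130/3; R(-3/2) = -35/4; R(1) = 5/3; R(4) = -238/3.
So the minimum is R(4) = -238/3.

4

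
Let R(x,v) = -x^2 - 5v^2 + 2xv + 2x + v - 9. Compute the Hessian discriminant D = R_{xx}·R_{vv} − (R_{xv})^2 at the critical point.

16

∂R/∂x = -2x + 2v + 2 = 0 and ∂R/∂v = 2x - 10v + 1 = 0, so (x, v) = (11/8, 3/8).
The Hessian has R_{xx} = -2, R_{vv} = -10, R_{xv} = 2, giving D = 16 > 0 with R_{xx} < 0, so the point is a local maximum.
D = (-2)·(-10) − (2)^2 = 16.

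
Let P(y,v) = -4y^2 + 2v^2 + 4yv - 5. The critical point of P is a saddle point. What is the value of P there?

-5

∂P/∂y = -8y + 4v = 0 and ∂P/∂v = 4y + 4v = 0, so (y, v) = (0, 0).
The Hessian has P_{yy} = -8, P_{vv} = 4, P_{yv} = 4, giving D = -48 < 0, so the point is a saddle point.
P(0, 0) = -5.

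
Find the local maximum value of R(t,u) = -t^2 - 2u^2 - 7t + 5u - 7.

∂R/∂t = -2t - 7 = 0 and ∂R/∂u = -4u + 5 = 0, so (t, u) = (-7/2, 5/4).
The Hessian has R_{tt} = -2, R_{uu} = -4, R_{tu} = 0, giving D = 8 > 0 with R_{tt} < 0, so the point is a local maximum.
R(-7/2, 5/4) = 67/8.

67/8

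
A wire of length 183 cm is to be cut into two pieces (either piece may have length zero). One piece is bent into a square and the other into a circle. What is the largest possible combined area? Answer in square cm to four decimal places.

Let x be the length used for the square. Square side x/4; circle radius (183−x)/(2π).
A(x) = (x/4)² + π·((183−x)/(2π))² = x²/16 + (183−x)²/(4π) for 0 ≤ x ≤ 183. A'(x) = x/8 − (183−x)/(2π) = 0 gives x = 4·183/(π+4) ≈ 102.4981.
A'' > 0, so the interior critical point is a minimum; the maximum is at an endpoint. A(0) = 2664.9699 and A(183) = 2093.0625, so the largest area is 2664.9699.

2664.9699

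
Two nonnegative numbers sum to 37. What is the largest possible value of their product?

1369/4

With x + y = 37, the product is P(x) = x(37 − x).
P'(x) = 37 − 2x = 0 gives x = 37/2; P'' = −2 < 0, so this is the maximum.
P = 37/2·37/2 = 1369/4.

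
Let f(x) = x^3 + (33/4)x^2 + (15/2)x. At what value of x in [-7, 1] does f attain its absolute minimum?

Differentiating, f'(x) = 3x^2 + (33/2)x + 15/2; which vanishes at x = -5 and x = -1/2.
Compare values at every candidate in [-7, 1]: f(-7) = 35/4, f(-5) = 175/4, f(-1/2) = -29/16, f(1) = 67/4.
The minimum over the interval is -29/16, attained at x = -1/2.

-1/2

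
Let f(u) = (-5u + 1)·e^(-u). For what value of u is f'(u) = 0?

6/5

By the product rule, f'(u) = (5u - 6)·e^(-u). Since e^(-u) > 0, the only critical point is u = 6/5.
f''(6/5) has the same sign as 5 > 0, so this is a local minimum.
f(6/5) = (-5)·e^(-6/5) ≈ -1.5060.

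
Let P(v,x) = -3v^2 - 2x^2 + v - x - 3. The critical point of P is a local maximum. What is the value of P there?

-67/24

∂P/∂v = -6v + 1 = 0 and ∂P/∂x = -4x - 1 = 0, so (v, x) = (1/6, -1/4).
The Hessian has P_{vv} = -6, P_{xx} = -4, P_{vx} = 0, giving D = 24 > 0 with P_{vv} < 0, so the point is a local maximum.
P(1/6, -1/4) = -67/24.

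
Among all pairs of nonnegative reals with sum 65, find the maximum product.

4225/4

With x + y = 65, the product is P(x) = x(65 − x).
P'(x) = 65 − 2x = 0 gives x = 65/2; P'' = −2 < 0, so this is the maximum.
P = 65/2·65/2 = 4225/4.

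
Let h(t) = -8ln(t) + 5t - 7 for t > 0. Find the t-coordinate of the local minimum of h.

h'(t) = -8/t + 5 = 0 gives t = 8/5.
h''(t) = 8/t², which is positive for t > 0, so this is a local minimum.
h(8/5) = -8·ln(8/5) + 8 - 7 ≈ -2.7600.

8/5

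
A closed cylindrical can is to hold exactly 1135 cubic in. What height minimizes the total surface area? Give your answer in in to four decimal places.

11.3058

With radius r and height h, πr²h = 1135 so h = 1135/(πr²), and S(r) = 2πr² + 2πrh = 2πr² + 2·1135/r.
S'(r) = 4πr − 2·1135/r² = 0 ⇒ r³ = 1135/(2π), so r ≈ 5.6529 and h = 2r ≈ 11.3058.
S''(r) = 4π + 4·1135/r³ > 0, so this is the minimum; S ≈ 602.3447.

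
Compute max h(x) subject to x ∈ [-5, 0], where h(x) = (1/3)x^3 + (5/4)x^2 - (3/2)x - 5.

Differentiating, h'(x) = x^2 + (5/2)x - 3/2; whose only zero in [-5, 0] is x = -3.
Compare values at every candidate in [-5, 0]: h(-5) = -95/12,  h(-3) = 7/4,  h(0) = -5.
So the maximum is h(-3) = 7/4.

7/4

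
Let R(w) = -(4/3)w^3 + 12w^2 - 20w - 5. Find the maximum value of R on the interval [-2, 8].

281/3

R'(w) = -4w^2 + 24w - 20, which vanishes at w = 1 and w = 5.
Evaluating at the critical points and endpoints: R(-2) = 281/3; R(1) = -43/3; R(5) = 85/3; R(8) = -239/3.
The maximum over the interval is 281/3, attained at w = -2.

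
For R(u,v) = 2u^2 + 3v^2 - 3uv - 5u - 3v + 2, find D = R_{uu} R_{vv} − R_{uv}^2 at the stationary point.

∂R/∂u = 4u - 3v - 5 = 0 and ∂R/∂v = -3u + 6v - 3 = 0, so (u, v) = (13/5, 9/5).
The Hessian has R_{uu} = 4, R_{vv} = 6, R_{uv} = -3, giving D = 15 > 0 with R_{uu} > 0, so the point is a local minimum.
D = (4)·(6) − (-3)^2 = 15.

15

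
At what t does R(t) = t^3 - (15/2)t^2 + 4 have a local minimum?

R'(t) = 3t^2 - 15t = 0 at t = 0, 5.
Second-derivative test with R''(t) = 6t - 15: R''(0) = -15 < 0 ⇒ local maximum; R''(5) = 15 > 0 ⇒ local minimum.
So the local minimum value is R(5) = -117/2.

5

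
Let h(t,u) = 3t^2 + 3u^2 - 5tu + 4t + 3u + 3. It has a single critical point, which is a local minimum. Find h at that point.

-102/11

∂h/∂t = 6t - 5u + 4 = 0 and ∂h/∂u = -5t + 6u + 3 = 0, so (t, u) = (-39/11, -38/11).
The Hessian has h_{tt} = 6, h_{uu} = 6, h_{tu} = -5, giving D = 11 > 0 with h_{tt} > 0, so the point is a local minimum.
h(-39/11, -38/11) = -102/11.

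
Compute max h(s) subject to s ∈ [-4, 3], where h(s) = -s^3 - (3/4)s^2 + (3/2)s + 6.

The derivative is -3s^2 - (3/2)s + 3/2, which vanishes at s = -1 and s = 1/2.
Compare values at every candidate in [-4, 3]: h(-4) = 52; h(-1) = 19/4; h(1/2) = 103/16; h(3) = -93/4.
So the maximum is h(-4) = 52.

52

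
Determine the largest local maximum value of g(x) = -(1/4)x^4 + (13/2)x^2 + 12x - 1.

87

g'(x) = -x^3 + 13x + 12. Setting g'(x) = 0 gives x ∈ {-3, -1, 4}.
Second-derivative test with g''(x) = -3x^2 + 13: g''(-3) = -14 < 0 ⇒ local maximum; g''(-1) = 10 > 0 ⇒ local minimum; g''(4) = -35 < 0 ⇒ local maximum.
The largest local maximum is g(4) = 87.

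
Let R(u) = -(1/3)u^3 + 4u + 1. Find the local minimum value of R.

-13/3

R'(u) = -u^2 + 4. Setting R'(u) = 0 gives u ∈ {-2, 2}.
R''(u) = -2u. R''(-2) = 4 > 0 ⇒ local minimum; R''(2) = -4 < 0 ⇒ local maximum.
So the local minimum value is R(-2) = -13/3.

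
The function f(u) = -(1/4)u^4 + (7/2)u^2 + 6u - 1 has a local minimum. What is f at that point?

f'(u) = -u^3 + 7u + 6 = 0 at u = -2, -1, 3.
Since f''(u) = -3u^2 + 7, we get f''(-2) = -5 < 0 ⇒ local maximum; f''(-1) = 4 > 0 ⇒ local minimum; f''(3) = -20 < 0 ⇒ local maximum.
The local minimum is f(-1) = -15/4.

-15/4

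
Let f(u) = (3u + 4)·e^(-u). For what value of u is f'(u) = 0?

-1/3

f'(u) = 3·e^(-u) + (3u + 4)·(-1)·e^(-u) = (-3u - 1)·e^(-u). Since e^(-u) > 0, the only critical point is u = -1/3.
f''(-1/3) has the same sign as -3 < 0, so this is a local maximum.
f(-1/3) = (3)·e^(1/3) ≈ 4.1868.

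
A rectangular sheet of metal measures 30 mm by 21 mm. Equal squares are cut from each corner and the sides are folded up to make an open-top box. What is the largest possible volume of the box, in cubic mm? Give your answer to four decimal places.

1144.1674

With cut size x, the volume is V(x) = x(30 − 2x)(21 − 2x) for 0 < x < 10.5.
V'(x) = 12x^2 − 204x + 630. Setting V'(x) = 0 gives x ≈ 4.0559 (the root in (0, 10.5)).
V''(x) = 24x − 204 is negative there, so this is the maximum; V ≈ 1144.1674.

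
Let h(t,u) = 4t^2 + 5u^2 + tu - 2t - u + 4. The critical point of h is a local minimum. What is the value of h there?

∂h/∂t = 8t + u - 2 = 0 and ∂h/∂u = t + 10u - 1 = 0, so (t, u) = (19/79, 6/79).
The Hessian has h_{tt} = 8, h_{uu} = 10, h_{tu} = 1, giving D = 79 > 0 with h_{tt} > 0, so the point is a local minimum.
h(19/79, 6/79) = 294/79.

294/79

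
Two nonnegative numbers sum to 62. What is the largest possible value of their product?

961

With x + y = 62, the product is P(x) = x(62 − x).
P'(x) = 62 − 2x = 0 gives x = 31; P'' = −2 < 0, so this is the maximum.
P = 31·31 = 961.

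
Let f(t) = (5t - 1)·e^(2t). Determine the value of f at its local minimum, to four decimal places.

-1.3720

Differentiating with the product rule gives f'(t) = (10t + 3)·e^(2t). Since e^(2t) > 0, the only critical point is t = -3/10.
f''(-3/10) has the same sign as 10 > 0, so this is a local minimum.
f(-3/10) = (-5/2)·e^(-3/5) ≈ -1.3720.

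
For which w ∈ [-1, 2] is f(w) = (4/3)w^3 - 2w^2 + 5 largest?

2

f'(w) = 4w^2 - 4w, which vanishes at w = 0 and w = 1.
Candidates: f(-1) = 5/3,  f(0) = 5,  f(1) = 13/3,  f(2) = 23/3.
Hence the absolute maximum is 23/3 at w = 2.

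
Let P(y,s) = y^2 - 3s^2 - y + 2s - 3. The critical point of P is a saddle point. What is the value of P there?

-35/12

∂P/∂y = 2y - 1 = 0 and ∂P/∂s = -6s + 2 = 0, so (y, s) = (1/2, 1/3).
The Hessian has P_{yy} = 2, P_{ss} = -6, P_{ys} = 0, giving D = -12 < 0, so the point is a saddle point.
P(1/2, 1/3) = -35/12.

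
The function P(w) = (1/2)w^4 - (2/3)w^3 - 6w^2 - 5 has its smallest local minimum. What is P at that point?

P'(w) = 2w^3 - 2w^2 - 12w = 0 at w = -2, 0, 3.
Since P''(w) = 6w^2 - 4w - 12, we get P''(-2) = 20 > 0 ⇒ local minimum; P''(0) = -12 < 0 ⇒ local maximum; P''(3) = 30 > 0 ⇒ local minimum.
So the smallest local minimum value is P(3) = -73/2.

-73/2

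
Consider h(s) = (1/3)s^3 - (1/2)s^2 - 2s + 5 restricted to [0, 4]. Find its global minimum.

The derivative is s^2 - s - 2, whose only zero in [0, 4] is s = 2.
Candidates: h(0) = 5; h(2) = 5/3; h(4) = 31/3.
So the minimum is h(2) = 5/3.

5/3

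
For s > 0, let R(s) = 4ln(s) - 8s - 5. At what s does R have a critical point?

1/2

R'(s) = 4/s − 8 = 0 gives s = 1/2.
R''(s) = -4/s², which is negative for s > 0, so this is a local maximum.
R(1/2) = 4·ln(1/2) - 4 - 5 ≈ -11.7726.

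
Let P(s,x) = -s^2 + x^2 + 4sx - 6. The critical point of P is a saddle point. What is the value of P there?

∂P/∂s = -2s + 4x = 0 and ∂P/∂x = 4s + 2x = 0, so (s, x) = (0, 0).
The Hessian has P_{ss} = -2, P_{xx} = 2, P_{sx} = 4, giving D = -20 < 0, so the point is a saddle point.
P(0, 0) = -6.

-6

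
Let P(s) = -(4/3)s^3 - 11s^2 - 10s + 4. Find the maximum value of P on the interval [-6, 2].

77/12

P'(s) = -4s^2 - 22s - 10, which vanishes at s = -5 and s = -1/2.
Candidates: P(-6) = -44,  P(-5) = -163/3,  P(-1/2) = 77/12,  P(2) = -212/3.
So the maximum is P(-1/2) = 77/12.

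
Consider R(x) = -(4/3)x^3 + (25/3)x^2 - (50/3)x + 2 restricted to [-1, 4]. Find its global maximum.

Differentiating, R'(x) = -4x^2 + (50/3)x - 50/3; which vanishes at x = 5/3 and x = 5/2.
Compare values at every candidate in [-1, 4]: R(-1) = 85/3, R(5/3) = -713/81, R(5/2) = -101/12, R(4) = -50/3.
The maximum over the interval is 85/3, attained at x = -1.

85/3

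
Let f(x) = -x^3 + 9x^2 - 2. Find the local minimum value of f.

f'(x) = -3x^2 + 18x = 0 at x = 0, 6.
Since f''(x) = -6x + 18, we get f''(0) = 18 > 0 ⇒ local minimum; f''(6) = -18 < 0 ⇒ local maximum.
So the local minimum value is f(0) = -2.

-2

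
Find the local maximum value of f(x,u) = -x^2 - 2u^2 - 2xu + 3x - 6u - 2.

41/2

∂f/∂x = -2x - 2u + 3 = 0 and ∂f/∂u = -2x - 4u - 6 = 0, so (x, u) = (6, -9/2).
The Hessian has f_{xx} = -2, f_{uu} = -4, f_{xu} = -2, giving D = 4 > 0 with f_{xx} < 0, so the point is a local maximum.
f(6, -9/2) = 41/2.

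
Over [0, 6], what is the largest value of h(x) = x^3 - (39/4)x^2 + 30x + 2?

The derivative is 3x^2 - (39/2)x + 30, which vanishes at x = 5/2 and x = 4.
Compare values at every candidate in [0, 6]: h(0) = 2,  h(5/2) = 507/16,  h(4) = 30,  h(6) = 47.
Hence the absolute maximum is 47 at x = 6.

47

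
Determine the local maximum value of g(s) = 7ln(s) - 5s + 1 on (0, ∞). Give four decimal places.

-3.6447

g'(s) = 7/s − 5 = 0 gives s = 7/5.
g''(s) = -7/s², which is negative for s > 0, so this is a local maximum.
g(7/5) = 7·ln(7/5) - 7 + 1 ≈ -3.6447.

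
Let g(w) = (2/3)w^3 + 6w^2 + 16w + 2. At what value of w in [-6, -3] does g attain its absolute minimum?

The derivative is 2w^2 + 12w + 16, whose only zero in [-6, -3] is w = -4.
Evaluating at the critical points and endpoints: g(-6) = -22, g(-4) = -26/3, g(-3) = -10.
The minimum over the interval is -22, attained at w = -6.

-6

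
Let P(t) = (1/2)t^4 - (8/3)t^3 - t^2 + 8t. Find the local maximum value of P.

29/6

P'(t) = 2t^3 - 8t^2 - 2t + 8 = 0 at t = -1, 1, 4.
Since P''(t) = 6t^2 - 16t - 2, we get P''(-1) = 20 > 0 ⇒ local minimum; P''(1) = -12 < 0 ⇒ local maximum; P''(4) = 30 > 0 ⇒ local minimum.
Thus P has its local maximum at t = 1, with value 29/6.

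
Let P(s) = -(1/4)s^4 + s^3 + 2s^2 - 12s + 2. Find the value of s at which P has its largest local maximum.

-2

P'(s) = -s^3 + 3s^2 + 4s - 12 = 0 at s = -2, 2, 3.
P''(s) = -3s^2 + 6s + 4. P''(-2) = -20 < 0 ⇒ local maximum; P''(2) = 4 > 0 ⇒ local minimum; P''(3) = -5 < 0 ⇒ local maximum.
Thus P has its largest local maximum at s = -2, with value 22.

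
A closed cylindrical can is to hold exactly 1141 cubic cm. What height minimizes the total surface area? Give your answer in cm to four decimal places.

11.3257

With radius r and height h, πr²h = 1141 so h = 1141/(πr²), and S(r) = 2πr² + 2πrh = 2πr² + 2·1141/r.
S'(r) = 4πr − 2·1141/r² = 0 ⇒ r³ = 1141/(2π), so r ≈ 5.6629 and h = 2r ≈ 11.3257.
S''(r) = 4π + 4·1141/r³ > 0, so this is the minimum; S ≈ 604.4657.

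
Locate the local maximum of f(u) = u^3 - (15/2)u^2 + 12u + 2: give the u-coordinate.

1

Critical points: f'(u) = 3u^2 - 15u + 12 vanishes at u = 1, 4.
f''(u) = 6u - 15. f''(1) = -9 < 0 ⇒ local maximum; f''(4) = 9 > 0 ⇒ local minimum.
So the local maximum value is f(1) = 15/2.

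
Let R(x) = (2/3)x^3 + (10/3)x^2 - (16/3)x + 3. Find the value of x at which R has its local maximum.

Critical points: R'(x) = 2x^2 + (20/3)x - 16/3 vanishes at x = -4, 2/3.
R''(x) = 4x + 20/3. R''(-4) = -28/3 < 0 ⇒ local maximum; R''(2/3) = 28/3 > 0 ⇒ local minimum.
So the local maximum value is R(-4) = 35.

-4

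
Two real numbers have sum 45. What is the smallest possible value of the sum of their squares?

With a + b = 45, a^2 + b^2 = a^2 + (45 − a)^2.
The derivative 2a − 2(45 − a) = 4a − 90 vanishes at a = 45/2; second derivative 4 > 0, a minimum.
The minimum is 2·(45/2)^2 = 2025/2.

2025/2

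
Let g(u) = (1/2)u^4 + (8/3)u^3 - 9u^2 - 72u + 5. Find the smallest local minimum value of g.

-359/2

Critical points: g'(u) = 2u^3 + 8u^2 - 18u - 72 vanishes at u = -4, -3, 3.
Second-derivative test with g''(u) = 6u^2 + 16u - 18: g''(-4) = 14 > 0 ⇒ local minimum; g''(-3) = -12 < 0 ⇒ local maximum; g''(3) = 84 > 0 ⇒ local minimum.
The smallest local minimum is g(3) = -359/2.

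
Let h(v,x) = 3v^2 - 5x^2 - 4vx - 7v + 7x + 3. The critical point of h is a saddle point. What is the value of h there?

∂h/∂v = 6v - 4x - 7 = 0 and ∂h/∂x = -4v - 10x + 7 = 0, so (v, x) = (49/38, 7/38).
The Hessian has h_{vv} = 6, h_{xx} = -10, h_{vx} = -4, giving D = -76 < 0, so the point is a saddle point.
h(49/38, 7/38) = -33/38.

-33/38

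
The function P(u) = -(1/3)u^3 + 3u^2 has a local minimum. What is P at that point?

P'(u) = -u^2 + 6u. Setting P'(u) = 0 gives u ∈ {0, 6}.
Second-derivative test with P''(u) = -2u + 6: P''(0) = 6 > 0 ⇒ local minimum; P''(6) = -6 < 0 ⇒ local maximum.
So the local minimum value is P(0) = 0.

0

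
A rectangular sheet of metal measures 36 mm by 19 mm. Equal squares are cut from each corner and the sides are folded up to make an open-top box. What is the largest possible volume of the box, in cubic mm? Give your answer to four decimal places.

With cut size x, the volume is V(x) = x(36 − 2x)(19 − 2x) for 0 < x < 9.5.
V'(x) = 12x^2 − 220x + 684. Setting V'(x) = 0 gives x ≈ 3.9678 (the root in (0, 9.5)).
V''(x) = 24x − 220 is negative there, so this is the maximum; V ≈ 1232.0644.

1232.0644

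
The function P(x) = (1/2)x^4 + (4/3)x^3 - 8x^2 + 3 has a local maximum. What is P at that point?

3

Critical points: P'(x) = 2x^3 + 4x^2 - 16x vanishes at x = -4, 0, 2.
P''(x) = 6x^2 + 8x - 16. P''(-4) = 48 > 0 ⇒ local minimum; P''(0) = -16 < 0 ⇒ local maximum; P''(2) = 24 > 0 ⇒ local minimum.
Thus P has its local maximum at x = 0, with value 3.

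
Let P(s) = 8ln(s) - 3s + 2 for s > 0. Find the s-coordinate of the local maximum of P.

P'(s) = 8/s − 3 = 0 gives s = 8/3.
P''(s) = -8/s², which is negative for s > 0, so this is a local maximum.
P(8/3) = 8·ln(8/3) - 8 + 2 ≈ 1.8466.

8/3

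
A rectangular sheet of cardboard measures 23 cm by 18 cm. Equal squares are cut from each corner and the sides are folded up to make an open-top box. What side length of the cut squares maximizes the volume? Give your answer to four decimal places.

3.3413

With cut size x, the volume is V(x) = x(23 − 2x)(18 − 2x) for 0 < x < 9.
V'(x) = 12x^2 − 164x + 414. Setting V'(x) = 0 gives x ≈ 3.3413 (the root in (0, 9)).
V''(x) = 24x − 164 is negative there, so this is the maximum; V ≈ 617.0397.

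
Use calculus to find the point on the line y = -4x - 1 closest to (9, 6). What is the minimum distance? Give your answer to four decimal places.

10.4290

Minimize D(x)^2 = (x - 9)^2 + (-4x - 7)^2.
d/dx[D^2] = 2(x - 9) + 2·(-4)·(-4x - 7) = 0 ⇒ x = -19/17.
Then y = 59/17 and the distance is √(1849/17) ≈ 10.4290.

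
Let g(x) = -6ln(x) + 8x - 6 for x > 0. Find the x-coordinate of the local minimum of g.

3/4

g'(x) = -6/x + 8 = 0 gives x = 3/4.
g''(x) = 6/x², which is positive for x > 0, so this is a local minimum.
g(3/4) = -6·ln(3/4) + 6 - 6 ≈ 1.7261.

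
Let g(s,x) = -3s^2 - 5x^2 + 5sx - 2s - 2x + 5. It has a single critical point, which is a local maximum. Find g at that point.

∂g/∂s = -6s + 5x - 2 = 0 and ∂g/∂x = 5s - 10x - 2 = 0, so (s, x) = (-6/7, -22/35).
The Hessian has g_{ss} = -6, g_{xx} = -10, g_{sx} = 5, giving D = 35 > 0 with g_{ss} < 0, so the point is a local maximum.
g(-6/7, -22/35) = 227/35.

227/35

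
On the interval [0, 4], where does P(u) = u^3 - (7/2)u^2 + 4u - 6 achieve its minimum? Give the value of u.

P'(u) = 3u^2 - 7u + 4, which vanishes at u = 1 and u = 4/3.
Candidates: P(0) = -6,  P(1) = -9/2,  P(4/3) = -122/27,  P(4) = 18.
So the minimum is P(0) = -6.

0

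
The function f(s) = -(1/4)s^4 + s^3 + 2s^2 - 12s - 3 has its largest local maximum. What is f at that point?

17

f'(s) = -s^3 + 3s^2 + 4s - 12 = 0 at s = -2, 2, 3.
Since f''(s) = -3s^2 + 6s + 4, we get f''(-2) = -20 < 0 ⇒ local maximum; f''(2) = 4 > 0 ⇒ local minimum; f''(3) = -5 < 0 ⇒ local maximum.
So the largest local maximum value is f(-2) = 17.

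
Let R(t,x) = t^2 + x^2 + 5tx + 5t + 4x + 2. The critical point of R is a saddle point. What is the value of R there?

-17/21

∂R/∂t = 2t + 5x + 5 = 0 and ∂R/∂x = 5t + 2x + 4 = 0, so (t, x) = (-10/21, -17/21).
The Hessian has R_{tt} = 2, R_{xx} = 2, R_{tx} = 5, giving D = -21 < 0, so the point is a saddle point.
R(-10/21, -17/21) = -17/21.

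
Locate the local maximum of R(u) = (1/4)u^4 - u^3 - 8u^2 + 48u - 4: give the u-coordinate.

3

Critical points: R'(u) = u^3 - 3u^2 - 16u + 48 vanishes at u = -4, 3, 4.
R''(u) = 3u^2 - 6u - 16. R''(-4) = 56 > 0 ⇒ local minimum; R''(3) = -7 < 0 ⇒ local maximum; R''(4) = 8 > 0 ⇒ local minimum.
The local maximum is R(3) = 245/4.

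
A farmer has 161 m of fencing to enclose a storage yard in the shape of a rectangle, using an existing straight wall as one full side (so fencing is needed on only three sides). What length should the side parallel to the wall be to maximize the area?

161/2

Let the sides perpendicular to the wall have length x and the parallel side y, so 2x + y = 161 and the area is A = xy = x(161 − 2x).
A'(x) = 161 − 4x = 0 gives x = 161/4, and A''(x) = −4 < 0 confirms a maximum.
Then y = 161 − 2·161/4 = 161/2 and A = 25921/8.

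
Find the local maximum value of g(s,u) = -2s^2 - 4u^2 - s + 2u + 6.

∂g/∂s = -4s - 1 = 0 and ∂g/∂u = -8u + 2 = 0, so (s, u) = (-1/4, 1/4).
The Hessian has g_{ss} = -4, g_{uu} = -8, g_{su} = 0, giving D = 32 > 0 with g_{ss} < 0, so the point is a local maximum.
g(-1/4, 1/4) = 51/8.

51/8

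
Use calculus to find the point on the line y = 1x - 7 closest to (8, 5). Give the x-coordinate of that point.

10

Minimize D(x)^2 = (x - 8)^2 + (x - 12)^2.
d/dx[D^2] = 2(x - 8) + 2·1·(x - 12) = 0 ⇒ x = 10.
Then y = 3 and the distance is √(8) ≈ 2.8284.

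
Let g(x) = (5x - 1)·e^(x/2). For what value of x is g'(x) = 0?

g'(x) = 5·e^(x/2) + (5x - 1)·(1/2)·e^(x/2) = ((5/2)x + 9/2)·e^(x/2). Since e^(x/2) > 0, the only critical point is x = -9/5.
g''(-9/5) has the same sign as 5/2 > 0, so this is a local minimum.
g(-9/5) = (-10)·e^(-9/10) ≈ -4.0657.

-9/5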